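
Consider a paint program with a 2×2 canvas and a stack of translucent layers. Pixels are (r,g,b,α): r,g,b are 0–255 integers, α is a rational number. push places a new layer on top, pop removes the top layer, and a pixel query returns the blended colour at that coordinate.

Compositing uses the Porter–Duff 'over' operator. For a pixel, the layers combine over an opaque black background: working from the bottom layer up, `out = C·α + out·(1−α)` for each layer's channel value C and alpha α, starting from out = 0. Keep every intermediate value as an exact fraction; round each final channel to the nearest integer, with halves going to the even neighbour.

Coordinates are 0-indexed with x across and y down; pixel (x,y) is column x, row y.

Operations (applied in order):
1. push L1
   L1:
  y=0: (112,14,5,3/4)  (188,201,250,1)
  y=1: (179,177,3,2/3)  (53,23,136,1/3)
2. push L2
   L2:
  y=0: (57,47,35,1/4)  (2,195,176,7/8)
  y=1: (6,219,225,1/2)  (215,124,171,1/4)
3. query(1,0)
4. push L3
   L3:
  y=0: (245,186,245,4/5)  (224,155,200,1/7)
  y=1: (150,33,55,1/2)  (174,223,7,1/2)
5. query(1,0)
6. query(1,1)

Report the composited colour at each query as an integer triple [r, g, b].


(1,0) stack=L1,L2; from [0,0,0]:
after L1 α=1: [188, 201, 250]
after L2 α=7/8: [101/4, 783/4, 741/4]
= [25, 196, 185]

query (1,0) [L1,L2,L3] — begin 0,0,0
after L1 α=1: [188, 201, 250]
after L2 α=7/8: [101/4, 783/4, 741/4]
after L3 α=1/7: [751/14, 2659/14, 2623/14]
= [54, 190, 187]

query (1,1) [L1,L2,L3] — begin 0,0,0
L1 α=1/3: [53/3, 23/3, 136/3]
L2 α=1/4: [67, 147/4, 307/4]
L3 α=1/2: [241/2, 1039/8, 335/8]
→ [120, 130, 42]


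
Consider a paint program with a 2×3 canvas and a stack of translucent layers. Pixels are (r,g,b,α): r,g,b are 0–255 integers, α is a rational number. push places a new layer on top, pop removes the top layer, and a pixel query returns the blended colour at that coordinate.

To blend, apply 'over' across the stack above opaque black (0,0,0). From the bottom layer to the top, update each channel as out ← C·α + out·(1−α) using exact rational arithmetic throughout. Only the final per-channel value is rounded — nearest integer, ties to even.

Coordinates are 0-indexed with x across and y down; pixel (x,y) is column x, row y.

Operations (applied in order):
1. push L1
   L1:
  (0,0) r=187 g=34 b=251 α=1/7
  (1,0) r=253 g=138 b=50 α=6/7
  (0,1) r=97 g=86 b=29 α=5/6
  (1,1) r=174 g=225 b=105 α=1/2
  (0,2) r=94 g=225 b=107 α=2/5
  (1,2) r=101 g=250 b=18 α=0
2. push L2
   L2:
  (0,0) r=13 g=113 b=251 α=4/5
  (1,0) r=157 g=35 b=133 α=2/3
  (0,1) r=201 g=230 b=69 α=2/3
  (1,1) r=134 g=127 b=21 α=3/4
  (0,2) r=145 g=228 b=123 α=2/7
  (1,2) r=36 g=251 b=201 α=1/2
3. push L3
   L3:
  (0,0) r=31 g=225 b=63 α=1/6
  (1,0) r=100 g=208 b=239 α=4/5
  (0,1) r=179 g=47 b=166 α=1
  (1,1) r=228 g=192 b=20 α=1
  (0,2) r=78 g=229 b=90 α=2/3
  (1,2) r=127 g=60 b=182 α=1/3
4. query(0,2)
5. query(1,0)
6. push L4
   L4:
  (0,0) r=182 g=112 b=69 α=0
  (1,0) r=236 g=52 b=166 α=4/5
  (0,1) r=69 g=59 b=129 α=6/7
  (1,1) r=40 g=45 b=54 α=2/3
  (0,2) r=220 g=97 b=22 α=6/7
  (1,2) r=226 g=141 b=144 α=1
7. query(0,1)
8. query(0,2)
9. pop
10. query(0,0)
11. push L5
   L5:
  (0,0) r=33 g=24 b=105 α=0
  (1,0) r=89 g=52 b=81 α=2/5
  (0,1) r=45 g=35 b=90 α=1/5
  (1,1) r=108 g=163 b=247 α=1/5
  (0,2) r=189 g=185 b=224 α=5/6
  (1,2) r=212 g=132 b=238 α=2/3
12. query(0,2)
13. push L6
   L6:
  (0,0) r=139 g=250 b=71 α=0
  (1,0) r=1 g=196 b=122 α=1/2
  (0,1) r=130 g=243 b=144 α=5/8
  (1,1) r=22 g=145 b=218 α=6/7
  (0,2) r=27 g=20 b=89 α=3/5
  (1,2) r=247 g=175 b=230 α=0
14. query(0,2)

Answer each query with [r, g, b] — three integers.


query (0,2) [L1,L2,L3] — begin 0,0,0
L1 α=2/5: [188/5, 90, 214/5]
L2 α=2/7: [478/7, 906/7, 460/7]
L3 α=2/3: [1570/21, 4112/21, 1720/21]
→ [75, 196, 82]

query (1,0) [L1,L2,L3] — begin 0,0,0
after L1 α=6/7: [1518/7, 828/7, 300/7]
after L2 α=2/3: [3716/21, 1318/21, 2162/21]
after L3 α=4/5: [12116/105, 3758/21, 22238/105]
= [115, 179, 212]

(0,1) stack=L1,L2,L3,L4; from [0,0,0]:
after L1 α=5/6: [485/6, 215/3, 145/6]
after L2 α=2/3: [2897/18, 1595/9, 973/18]
after L3 α=1: [179, 47, 166]
after L4 α=6/7: [593/7, 401/7, 940/7]
→ [85, 57, 134]

query (0,2) [L1,L2,L3,L4] — begin 0,0,0
after L1 α=2/5: [188/5, 90, 214/5]
after L2 α=2/7: [478/7, 906/7, 460/7]
after L3 α=2/3: [1570/21, 4112/21, 1720/21]
after L4 α=6/7: [29290/147, 16334/147, 4492/147]
→ [199, 111, 31]

query (0,0) [L1,L2,L3] — begin 0,0,0
L1 α=1/7: [187/7, 34/7, 251/7]
L2 α=4/5: [551/35, 3198/35, 7279/35]
L3 α=1/6: [128/7, 1591/14, 3860/21]
→ [18, 114, 184]

query (0,2) [L1,L2,L3,L5] — begin 0,0,0
after L1 α=2/5: [188/5, 90, 214/5]
after L2 α=2/7: [478/7, 906/7, 460/7]
after L3 α=2/3: [1570/21, 4112/21, 1720/21]
after L5 α=5/6: [21415/126, 23537/126, 12620/63]
= [170, 187, 200]

query (0,2) [L1,L2,L3,L5,L6] — begin 0,0,0
+L1 (α=2/5) → [188/5, 90, 214/5]
+L2 (α=2/7) → [478/7, 906/7, 460/7]
+L3 (α=2/3) → [1570/21, 4112/21, 1720/21]
+L5 (α=5/6) → [21415/126, 23537/126, 12620/63]
+L6 (α=3/5) → [26518/315, 27317/315, 42061/315]
→ [84, 87, 134]


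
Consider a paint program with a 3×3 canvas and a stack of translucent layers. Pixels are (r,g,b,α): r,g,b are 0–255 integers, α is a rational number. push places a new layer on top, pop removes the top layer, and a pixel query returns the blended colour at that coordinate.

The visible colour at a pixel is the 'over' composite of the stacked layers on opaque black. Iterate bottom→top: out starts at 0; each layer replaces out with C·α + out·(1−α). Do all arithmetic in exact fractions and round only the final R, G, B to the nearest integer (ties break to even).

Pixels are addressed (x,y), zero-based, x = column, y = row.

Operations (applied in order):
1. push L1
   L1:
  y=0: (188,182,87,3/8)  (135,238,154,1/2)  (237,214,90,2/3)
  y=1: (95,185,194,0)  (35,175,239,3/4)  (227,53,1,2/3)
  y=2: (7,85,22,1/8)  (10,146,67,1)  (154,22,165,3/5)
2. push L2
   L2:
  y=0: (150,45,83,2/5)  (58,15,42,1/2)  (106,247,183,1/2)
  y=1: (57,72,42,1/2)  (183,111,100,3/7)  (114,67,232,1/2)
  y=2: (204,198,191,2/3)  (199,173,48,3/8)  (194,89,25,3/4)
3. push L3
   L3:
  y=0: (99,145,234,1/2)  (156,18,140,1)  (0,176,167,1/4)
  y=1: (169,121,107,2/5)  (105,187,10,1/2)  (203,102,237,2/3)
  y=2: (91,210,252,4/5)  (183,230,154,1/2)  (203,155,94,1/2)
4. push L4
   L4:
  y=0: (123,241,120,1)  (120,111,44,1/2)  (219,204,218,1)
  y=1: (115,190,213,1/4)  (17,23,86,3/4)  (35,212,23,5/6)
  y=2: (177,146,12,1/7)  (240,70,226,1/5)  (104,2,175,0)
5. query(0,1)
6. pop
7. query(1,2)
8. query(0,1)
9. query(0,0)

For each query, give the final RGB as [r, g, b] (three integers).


at x=0,y=1 over L1,L2,L3,L4:
L1 α=0: [0, 0, 0]
L2 α=1/2: [57/2, 36, 21]
L3 α=2/5: [847/10, 70, 277/5]
L4 α=1/4: [3691/40, 100, 474/5]
→ [92, 100, 95]

query (1,2) [L1,L2,L3] — begin 0,0,0
after L1 α=1: [10, 146, 67]
after L2 α=3/8: [647/8, 1249/8, 479/8]
after L3 α=1/2: [2111/16, 3089/16, 1711/16]
rounded: [132, 193, 107]

query (0,1) [L1,L2,L3] — begin 0,0,0
after L1 α=0: [0, 0, 0]
after L2 α=1/2: [57/2, 36, 21]
after L3 α=2/5: [847/10, 70, 277/5]
rounded: [85, 70, 55]

(0,0) stack=L1,L2,L3; from [0,0,0]:
+L1 (α=3/8) → [141/2, 273/4, 261/8]
+L2 (α=2/5) → [1023/10, 1179/20, 2111/40]
+L3 (α=1/2) → [2013/20, 4079/40, 11471/80]
→ [101, 102, 143]


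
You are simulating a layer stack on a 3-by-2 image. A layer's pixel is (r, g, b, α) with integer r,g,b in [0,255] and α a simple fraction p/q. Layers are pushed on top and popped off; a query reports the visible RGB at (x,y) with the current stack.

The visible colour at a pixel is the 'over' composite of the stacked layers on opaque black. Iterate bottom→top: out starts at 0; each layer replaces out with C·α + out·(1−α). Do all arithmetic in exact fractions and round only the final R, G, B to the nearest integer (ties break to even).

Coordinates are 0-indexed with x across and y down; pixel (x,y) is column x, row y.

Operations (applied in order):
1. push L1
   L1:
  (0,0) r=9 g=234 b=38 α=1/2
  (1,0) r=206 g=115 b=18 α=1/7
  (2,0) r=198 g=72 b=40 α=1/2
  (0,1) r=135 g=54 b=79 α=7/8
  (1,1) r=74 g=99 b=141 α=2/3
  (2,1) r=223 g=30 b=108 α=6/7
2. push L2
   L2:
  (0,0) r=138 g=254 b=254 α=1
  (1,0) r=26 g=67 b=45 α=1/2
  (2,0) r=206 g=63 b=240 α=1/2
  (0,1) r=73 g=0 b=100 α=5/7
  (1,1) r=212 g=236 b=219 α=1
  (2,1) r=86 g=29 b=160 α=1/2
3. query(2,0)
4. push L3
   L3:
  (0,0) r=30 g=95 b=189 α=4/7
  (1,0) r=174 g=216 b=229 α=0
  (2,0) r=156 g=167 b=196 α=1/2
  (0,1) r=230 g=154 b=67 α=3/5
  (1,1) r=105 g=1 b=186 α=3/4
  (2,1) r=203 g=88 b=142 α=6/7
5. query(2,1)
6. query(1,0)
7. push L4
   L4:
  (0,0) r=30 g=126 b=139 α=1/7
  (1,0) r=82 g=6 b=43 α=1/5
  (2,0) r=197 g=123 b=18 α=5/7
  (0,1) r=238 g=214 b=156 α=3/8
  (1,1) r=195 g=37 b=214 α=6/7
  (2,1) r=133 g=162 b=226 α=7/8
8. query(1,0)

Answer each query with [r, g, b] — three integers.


(2,0) stack=L1,L2; from [0,0,0]:
L1 α=1/2: [99, 36, 20]
L2 α=1/2: [305/2, 99/2, 130]
= [152, 50, 130]

at x=2,y=1 over L1,L2,L3:
+L1 (α=6/7) → [1338/7, 180/7, 648/7]
+L2 (α=1/2) → [970/7, 383/14, 884/7]
+L3 (α=6/7) → [9496/49, 7775/98, 6848/49]
→ [194, 79, 140]

at x=1,y=0 over L1,L2,L3:
+L1 (α=1/7) → [206/7, 115/7, 18/7]
+L2 (α=1/2) → [194/7, 292/7, 333/14]
+L3 (α=0) → [194/7, 292/7, 333/14]
→ [28, 42, 24]

at x=1,y=0 over L1,L2,L3,L4:
after L1 α=1/7: [206/7, 115/7, 18/7]
after L2 α=1/2: [194/7, 292/7, 333/14]
after L3 α=0: [194/7, 292/7, 333/14]
after L4 α=1/5: [270/7, 242/7, 967/35]
= [39, 35, 28]


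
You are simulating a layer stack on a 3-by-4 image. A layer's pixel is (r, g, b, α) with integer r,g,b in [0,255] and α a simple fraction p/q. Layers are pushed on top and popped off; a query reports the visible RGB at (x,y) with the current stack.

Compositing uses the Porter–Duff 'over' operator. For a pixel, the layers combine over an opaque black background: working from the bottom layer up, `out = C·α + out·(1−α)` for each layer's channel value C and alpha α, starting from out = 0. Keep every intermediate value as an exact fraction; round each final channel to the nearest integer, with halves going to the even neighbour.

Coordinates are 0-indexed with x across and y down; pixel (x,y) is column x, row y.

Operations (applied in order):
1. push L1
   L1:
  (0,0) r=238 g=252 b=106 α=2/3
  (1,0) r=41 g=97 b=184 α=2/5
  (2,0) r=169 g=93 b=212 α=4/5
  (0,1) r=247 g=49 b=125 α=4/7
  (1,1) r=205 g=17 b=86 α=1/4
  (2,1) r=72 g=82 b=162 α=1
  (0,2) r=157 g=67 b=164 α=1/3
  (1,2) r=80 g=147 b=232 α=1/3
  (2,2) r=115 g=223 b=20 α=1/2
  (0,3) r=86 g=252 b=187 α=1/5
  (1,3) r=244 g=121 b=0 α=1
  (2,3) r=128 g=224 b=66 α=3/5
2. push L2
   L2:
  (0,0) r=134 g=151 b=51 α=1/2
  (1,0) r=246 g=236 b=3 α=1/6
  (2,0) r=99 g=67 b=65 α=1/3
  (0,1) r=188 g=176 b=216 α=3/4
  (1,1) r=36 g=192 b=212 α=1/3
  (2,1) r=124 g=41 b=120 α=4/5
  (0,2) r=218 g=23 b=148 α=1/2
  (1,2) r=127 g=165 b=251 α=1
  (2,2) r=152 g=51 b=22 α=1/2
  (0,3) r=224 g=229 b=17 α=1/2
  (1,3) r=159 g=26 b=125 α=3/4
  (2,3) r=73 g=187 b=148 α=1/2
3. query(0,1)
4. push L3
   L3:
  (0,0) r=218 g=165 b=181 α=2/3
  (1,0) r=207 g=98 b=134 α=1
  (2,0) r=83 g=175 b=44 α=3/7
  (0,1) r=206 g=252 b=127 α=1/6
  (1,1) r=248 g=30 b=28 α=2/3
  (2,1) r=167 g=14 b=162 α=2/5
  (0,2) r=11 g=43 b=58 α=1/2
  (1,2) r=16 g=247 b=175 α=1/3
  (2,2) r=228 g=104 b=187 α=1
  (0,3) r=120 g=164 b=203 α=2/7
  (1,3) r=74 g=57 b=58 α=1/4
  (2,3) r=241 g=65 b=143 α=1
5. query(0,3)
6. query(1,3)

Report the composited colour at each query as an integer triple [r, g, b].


at x=0,y=1 over L1,L2:
L1 α=4/7: [988/7, 28, 500/7]
L2 α=3/4: [1234/7, 139, 1259/7]
rounded: [176, 139, 180]

at x=0,y=3 over L1,L2,L3:
L1 α=1/5: [86/5, 252/5, 187/5]
L2 α=1/2: [603/5, 1397/10, 136/5]
L3 α=2/7: [843/7, 2053/14, 542/7]
rounded: [120, 147, 77]

at x=1,y=3 over L1,L2,L3:
L1 α=1: [244, 121, 0]
L2 α=3/4: [721/4, 199/4, 375/4]
L3 α=1/4: [2459/16, 825/16, 1357/16]
rounded: [154, 52, 85]


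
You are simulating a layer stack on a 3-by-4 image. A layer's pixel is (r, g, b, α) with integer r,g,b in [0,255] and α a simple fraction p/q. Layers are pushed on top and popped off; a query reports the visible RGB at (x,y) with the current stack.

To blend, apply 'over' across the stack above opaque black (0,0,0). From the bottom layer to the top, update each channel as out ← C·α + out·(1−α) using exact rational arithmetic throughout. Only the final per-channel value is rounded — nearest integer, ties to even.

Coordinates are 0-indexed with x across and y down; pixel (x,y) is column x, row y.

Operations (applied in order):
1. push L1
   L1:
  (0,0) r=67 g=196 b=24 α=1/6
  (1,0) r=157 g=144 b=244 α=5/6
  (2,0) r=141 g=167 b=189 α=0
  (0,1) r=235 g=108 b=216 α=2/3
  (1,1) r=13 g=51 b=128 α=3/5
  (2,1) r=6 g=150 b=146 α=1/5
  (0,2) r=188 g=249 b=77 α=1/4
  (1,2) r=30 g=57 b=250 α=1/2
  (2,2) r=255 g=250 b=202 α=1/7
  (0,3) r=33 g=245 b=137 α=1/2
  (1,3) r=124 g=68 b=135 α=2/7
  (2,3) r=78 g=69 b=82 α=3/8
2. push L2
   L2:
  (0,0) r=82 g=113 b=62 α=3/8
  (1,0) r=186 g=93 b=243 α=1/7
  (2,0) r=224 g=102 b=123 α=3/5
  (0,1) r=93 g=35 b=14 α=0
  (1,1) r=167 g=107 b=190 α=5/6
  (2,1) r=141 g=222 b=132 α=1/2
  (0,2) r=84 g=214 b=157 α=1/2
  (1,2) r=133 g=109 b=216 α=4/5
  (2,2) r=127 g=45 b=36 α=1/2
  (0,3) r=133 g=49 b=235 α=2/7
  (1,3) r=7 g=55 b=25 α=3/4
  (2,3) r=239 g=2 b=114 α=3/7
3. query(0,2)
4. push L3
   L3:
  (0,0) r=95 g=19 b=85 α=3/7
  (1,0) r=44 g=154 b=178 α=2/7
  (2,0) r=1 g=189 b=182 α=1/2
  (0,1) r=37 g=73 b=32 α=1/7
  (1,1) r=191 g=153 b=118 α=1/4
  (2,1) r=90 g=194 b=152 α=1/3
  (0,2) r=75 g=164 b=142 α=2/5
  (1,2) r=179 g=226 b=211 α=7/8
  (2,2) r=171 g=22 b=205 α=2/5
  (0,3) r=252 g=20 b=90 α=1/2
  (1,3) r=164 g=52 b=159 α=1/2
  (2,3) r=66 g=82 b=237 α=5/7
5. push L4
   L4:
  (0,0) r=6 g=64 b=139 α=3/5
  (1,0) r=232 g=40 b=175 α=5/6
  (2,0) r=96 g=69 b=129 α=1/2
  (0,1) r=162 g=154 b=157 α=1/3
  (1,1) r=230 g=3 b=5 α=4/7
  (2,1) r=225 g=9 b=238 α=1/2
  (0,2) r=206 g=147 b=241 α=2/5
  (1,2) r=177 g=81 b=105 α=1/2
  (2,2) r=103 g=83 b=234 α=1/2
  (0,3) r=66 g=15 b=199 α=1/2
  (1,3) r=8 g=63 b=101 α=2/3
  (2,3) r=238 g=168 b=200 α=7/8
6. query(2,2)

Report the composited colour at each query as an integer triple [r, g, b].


query (0,2) [L1,L2] — begin 0,0,0
after L1 α=1/4: [47, 249/4, 77/4]
after L2 α=1/2: [131/2, 1105/8, 705/8]
rounded: [66, 138, 88]

at x=2,y=2 over L1,L2,L3,L4:
after L1 α=1/7: [255/7, 250/7, 202/7]
after L2 α=1/2: [572/7, 565/14, 227/7]
after L3 α=2/5: [822/7, 2311/70, 3551/35]
after L4 α=1/2: [1543/14, 8121/140, 11741/70]
→ [110, 58, 168]


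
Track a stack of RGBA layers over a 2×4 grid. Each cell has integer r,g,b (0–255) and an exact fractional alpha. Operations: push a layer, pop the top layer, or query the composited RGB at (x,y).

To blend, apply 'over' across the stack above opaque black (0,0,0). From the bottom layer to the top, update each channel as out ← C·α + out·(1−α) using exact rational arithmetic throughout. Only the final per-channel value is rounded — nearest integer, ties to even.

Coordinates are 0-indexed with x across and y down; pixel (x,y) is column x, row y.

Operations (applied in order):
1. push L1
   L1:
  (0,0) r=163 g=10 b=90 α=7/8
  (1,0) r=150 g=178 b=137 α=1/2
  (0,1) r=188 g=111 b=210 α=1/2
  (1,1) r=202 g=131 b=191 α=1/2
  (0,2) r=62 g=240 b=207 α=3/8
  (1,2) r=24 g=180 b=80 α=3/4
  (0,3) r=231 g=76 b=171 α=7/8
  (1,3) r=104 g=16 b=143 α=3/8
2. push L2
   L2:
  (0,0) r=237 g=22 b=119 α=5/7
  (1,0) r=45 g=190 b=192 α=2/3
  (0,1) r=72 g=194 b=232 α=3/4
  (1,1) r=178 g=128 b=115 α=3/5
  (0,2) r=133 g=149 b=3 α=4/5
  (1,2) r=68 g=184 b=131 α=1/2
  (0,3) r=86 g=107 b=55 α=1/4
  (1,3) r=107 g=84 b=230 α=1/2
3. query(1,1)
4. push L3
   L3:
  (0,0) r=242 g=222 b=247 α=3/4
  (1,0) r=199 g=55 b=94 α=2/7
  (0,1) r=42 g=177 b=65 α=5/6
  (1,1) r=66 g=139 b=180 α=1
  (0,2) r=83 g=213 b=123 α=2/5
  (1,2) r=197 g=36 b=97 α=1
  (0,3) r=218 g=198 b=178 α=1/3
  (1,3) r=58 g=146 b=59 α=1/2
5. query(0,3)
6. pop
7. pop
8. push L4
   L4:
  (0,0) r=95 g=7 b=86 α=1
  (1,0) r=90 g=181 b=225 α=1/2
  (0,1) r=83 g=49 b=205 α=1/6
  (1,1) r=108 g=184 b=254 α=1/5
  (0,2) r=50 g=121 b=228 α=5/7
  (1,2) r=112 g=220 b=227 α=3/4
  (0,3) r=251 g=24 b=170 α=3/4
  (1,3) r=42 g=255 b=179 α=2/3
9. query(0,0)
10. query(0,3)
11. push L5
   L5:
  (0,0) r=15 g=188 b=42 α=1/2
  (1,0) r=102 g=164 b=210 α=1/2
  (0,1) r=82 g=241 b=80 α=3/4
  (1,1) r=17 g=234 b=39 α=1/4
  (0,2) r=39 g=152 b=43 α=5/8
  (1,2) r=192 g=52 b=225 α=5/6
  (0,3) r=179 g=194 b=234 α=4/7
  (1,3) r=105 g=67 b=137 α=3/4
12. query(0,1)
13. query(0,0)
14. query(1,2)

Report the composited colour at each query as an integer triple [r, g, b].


at x=1,y=1 over L1,L2:
after L1 α=1/2: [101, 131/2, 191/2]
after L2 α=3/5: [736/5, 103, 536/5]
rounded: [147, 103, 107]

at x=0,y=3 over L1,L2,L3:
after L1 α=7/8: [1617/8, 133/2, 1197/8]
after L2 α=1/4: [5539/32, 613/8, 4031/32]
after L3 α=1/3: [3009/16, 1405/12, 2293/16]
= [188, 117, 143]

query (0,0) [L1,L4] — begin 0,0,0
after L1 α=7/8: [1141/8, 35/4, 315/4]
after L4 α=1: [95, 7, 86]
rounded: [95, 7, 86]

query (0,3) [L1,L4] — begin 0,0,0
after L1 α=7/8: [1617/8, 133/2, 1197/8]
after L4 α=3/4: [7641/32, 277/8, 5277/32]
= [239, 35, 165]

at x=0,y=1 over L1,L4,L5:
+L1 (α=1/2) → [94, 111/2, 105]
+L4 (α=1/6) → [553/6, 653/12, 365/3]
+L5 (α=3/4) → [2029/24, 9329/48, 1085/12]
rounded: [85, 194, 90]

(0,0) stack=L1,L4,L5; from [0,0,0]:
after L1 α=7/8: [1141/8, 35/4, 315/4]
after L4 α=1: [95, 7, 86]
after L5 α=1/2: [55, 195/2, 64]
= [55, 98, 64]

at x=1,y=2 over L1,L4,L5:
+L1 (α=3/4) → [18, 135, 60]
+L4 (α=3/4) → [177/2, 795/4, 741/4]
+L5 (α=5/6) → [699/4, 1835/24, 1747/8]
= [175, 76, 218]


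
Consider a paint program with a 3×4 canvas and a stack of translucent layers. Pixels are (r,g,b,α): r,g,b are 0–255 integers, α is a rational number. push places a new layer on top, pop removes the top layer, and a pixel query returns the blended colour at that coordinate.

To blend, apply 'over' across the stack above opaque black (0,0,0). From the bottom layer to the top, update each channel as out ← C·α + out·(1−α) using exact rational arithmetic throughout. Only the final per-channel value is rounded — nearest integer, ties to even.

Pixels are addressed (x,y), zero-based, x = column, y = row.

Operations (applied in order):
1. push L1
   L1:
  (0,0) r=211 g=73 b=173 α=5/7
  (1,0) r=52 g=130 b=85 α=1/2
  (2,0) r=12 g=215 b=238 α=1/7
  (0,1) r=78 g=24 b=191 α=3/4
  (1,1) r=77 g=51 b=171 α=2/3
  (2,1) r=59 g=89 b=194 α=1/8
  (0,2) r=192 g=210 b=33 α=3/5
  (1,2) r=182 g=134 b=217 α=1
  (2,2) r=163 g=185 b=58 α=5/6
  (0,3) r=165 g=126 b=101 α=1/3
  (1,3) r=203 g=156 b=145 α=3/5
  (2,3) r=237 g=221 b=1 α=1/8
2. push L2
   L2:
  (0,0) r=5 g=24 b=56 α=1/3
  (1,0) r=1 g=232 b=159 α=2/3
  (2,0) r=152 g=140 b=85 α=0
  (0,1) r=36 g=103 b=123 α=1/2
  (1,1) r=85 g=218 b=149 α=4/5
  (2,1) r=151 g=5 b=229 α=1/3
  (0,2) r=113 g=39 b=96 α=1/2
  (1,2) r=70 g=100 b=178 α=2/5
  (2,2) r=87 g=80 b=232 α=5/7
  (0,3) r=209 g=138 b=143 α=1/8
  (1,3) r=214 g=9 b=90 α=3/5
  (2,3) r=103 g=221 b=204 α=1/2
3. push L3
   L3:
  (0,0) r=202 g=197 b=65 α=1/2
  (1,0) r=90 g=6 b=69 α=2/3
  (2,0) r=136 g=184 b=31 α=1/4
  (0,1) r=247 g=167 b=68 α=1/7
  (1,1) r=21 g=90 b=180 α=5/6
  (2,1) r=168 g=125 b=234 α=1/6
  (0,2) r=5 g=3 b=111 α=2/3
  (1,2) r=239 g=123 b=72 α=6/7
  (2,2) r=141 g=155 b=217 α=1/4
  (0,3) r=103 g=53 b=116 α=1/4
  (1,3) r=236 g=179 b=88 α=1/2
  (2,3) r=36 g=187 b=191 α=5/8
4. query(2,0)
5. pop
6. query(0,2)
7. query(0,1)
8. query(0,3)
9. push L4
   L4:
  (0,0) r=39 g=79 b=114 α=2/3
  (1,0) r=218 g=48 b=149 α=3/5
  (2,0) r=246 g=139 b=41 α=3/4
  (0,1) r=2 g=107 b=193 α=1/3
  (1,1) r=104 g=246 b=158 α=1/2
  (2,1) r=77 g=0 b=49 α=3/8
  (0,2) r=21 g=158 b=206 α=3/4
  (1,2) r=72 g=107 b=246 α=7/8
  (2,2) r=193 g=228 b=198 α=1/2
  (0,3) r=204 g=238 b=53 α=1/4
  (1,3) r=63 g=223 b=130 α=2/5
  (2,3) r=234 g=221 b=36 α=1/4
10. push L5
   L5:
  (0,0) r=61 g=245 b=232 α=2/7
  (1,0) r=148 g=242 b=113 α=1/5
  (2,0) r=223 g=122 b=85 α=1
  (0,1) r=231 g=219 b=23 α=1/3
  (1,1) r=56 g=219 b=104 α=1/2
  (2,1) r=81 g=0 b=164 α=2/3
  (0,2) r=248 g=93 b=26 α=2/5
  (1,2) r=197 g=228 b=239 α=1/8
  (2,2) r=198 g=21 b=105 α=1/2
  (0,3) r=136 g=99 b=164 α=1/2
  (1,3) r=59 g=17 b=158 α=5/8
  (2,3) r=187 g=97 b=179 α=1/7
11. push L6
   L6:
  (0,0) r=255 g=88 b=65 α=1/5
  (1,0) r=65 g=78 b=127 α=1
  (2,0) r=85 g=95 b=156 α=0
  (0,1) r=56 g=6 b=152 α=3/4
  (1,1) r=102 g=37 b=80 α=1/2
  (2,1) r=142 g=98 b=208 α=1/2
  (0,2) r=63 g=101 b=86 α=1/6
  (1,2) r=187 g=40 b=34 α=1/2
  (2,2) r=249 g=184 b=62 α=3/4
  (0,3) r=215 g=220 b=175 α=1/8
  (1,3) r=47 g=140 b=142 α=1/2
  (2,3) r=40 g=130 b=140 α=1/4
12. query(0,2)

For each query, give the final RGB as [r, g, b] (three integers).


query (2,0) [L1,L2,L3] — begin 0,0,0
after L1 α=1/7: [12/7, 215/7, 34]
after L2 α=0: [12/7, 215/7, 34]
after L3 α=1/4: [247/7, 1933/28, 133/4]
= [35, 69, 33]

(0,2) stack=L1,L2; from [0,0,0]:
after L1 α=3/5: [576/5, 126, 99/5]
after L2 α=1/2: [1141/10, 165/2, 579/10]
→ [114, 82, 58]

query (0,1) [L1,L2] — begin 0,0,0
+L1 (α=3/4) → [117/2, 18, 573/4]
+L2 (α=1/2) → [189/4, 121/2, 1065/8]
→ [47, 60, 133]

at x=0,y=3 over L1,L2:
after L1 α=1/3: [55, 42, 101/3]
after L2 α=1/8: [297/4, 54, 142/3]
rounded: [74, 54, 47]

(0,2) stack=L1,L2,L4,L5,L6; from [0,0,0]:
after L1 α=3/5: [576/5, 126, 99/5]
after L2 α=1/2: [1141/10, 165/2, 579/10]
after L4 α=3/4: [1771/40, 1113/8, 6759/40]
after L5 α=2/5: [25153/200, 4827/40, 22357/200]
after L6 α=1/6: [27673/240, 5635/48, 8599/80]
= [115, 117, 107]


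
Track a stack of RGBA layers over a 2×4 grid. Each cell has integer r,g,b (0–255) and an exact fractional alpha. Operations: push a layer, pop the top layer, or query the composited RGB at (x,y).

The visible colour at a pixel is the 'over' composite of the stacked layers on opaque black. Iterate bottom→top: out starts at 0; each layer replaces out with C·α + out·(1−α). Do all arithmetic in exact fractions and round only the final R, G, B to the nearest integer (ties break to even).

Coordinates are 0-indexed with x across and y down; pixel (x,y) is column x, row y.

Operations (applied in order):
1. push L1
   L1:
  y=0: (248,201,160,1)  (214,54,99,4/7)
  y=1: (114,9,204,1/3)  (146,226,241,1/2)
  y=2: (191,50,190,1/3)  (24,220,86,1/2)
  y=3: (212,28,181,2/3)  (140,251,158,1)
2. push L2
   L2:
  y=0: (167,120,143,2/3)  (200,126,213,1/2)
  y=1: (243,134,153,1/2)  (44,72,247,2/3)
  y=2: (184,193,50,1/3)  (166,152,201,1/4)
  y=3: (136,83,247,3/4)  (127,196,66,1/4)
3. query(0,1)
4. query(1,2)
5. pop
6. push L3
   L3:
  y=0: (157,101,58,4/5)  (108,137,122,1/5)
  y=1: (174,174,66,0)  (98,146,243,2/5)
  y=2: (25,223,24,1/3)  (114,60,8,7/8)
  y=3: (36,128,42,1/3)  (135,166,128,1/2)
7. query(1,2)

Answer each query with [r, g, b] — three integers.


at x=0,y=1 over L1,L2:
L1 α=1/3: [38, 3, 68]
L2 α=1/2: [281/2, 137/2, 221/2]
= [140, 68, 110]

query (1,2) [L1,L2] — begin 0,0,0
+L1 (α=1/2) → [12, 110, 43]
+L2 (α=1/4) → [101/2, 241/2, 165/2]
→ [50, 120, 82]

(1,2) stack=L1,L3; from [0,0,0]:
L1 α=1/2: [12, 110, 43]
L3 α=7/8: [405/4, 265/4, 99/8]
= [101, 66, 12]


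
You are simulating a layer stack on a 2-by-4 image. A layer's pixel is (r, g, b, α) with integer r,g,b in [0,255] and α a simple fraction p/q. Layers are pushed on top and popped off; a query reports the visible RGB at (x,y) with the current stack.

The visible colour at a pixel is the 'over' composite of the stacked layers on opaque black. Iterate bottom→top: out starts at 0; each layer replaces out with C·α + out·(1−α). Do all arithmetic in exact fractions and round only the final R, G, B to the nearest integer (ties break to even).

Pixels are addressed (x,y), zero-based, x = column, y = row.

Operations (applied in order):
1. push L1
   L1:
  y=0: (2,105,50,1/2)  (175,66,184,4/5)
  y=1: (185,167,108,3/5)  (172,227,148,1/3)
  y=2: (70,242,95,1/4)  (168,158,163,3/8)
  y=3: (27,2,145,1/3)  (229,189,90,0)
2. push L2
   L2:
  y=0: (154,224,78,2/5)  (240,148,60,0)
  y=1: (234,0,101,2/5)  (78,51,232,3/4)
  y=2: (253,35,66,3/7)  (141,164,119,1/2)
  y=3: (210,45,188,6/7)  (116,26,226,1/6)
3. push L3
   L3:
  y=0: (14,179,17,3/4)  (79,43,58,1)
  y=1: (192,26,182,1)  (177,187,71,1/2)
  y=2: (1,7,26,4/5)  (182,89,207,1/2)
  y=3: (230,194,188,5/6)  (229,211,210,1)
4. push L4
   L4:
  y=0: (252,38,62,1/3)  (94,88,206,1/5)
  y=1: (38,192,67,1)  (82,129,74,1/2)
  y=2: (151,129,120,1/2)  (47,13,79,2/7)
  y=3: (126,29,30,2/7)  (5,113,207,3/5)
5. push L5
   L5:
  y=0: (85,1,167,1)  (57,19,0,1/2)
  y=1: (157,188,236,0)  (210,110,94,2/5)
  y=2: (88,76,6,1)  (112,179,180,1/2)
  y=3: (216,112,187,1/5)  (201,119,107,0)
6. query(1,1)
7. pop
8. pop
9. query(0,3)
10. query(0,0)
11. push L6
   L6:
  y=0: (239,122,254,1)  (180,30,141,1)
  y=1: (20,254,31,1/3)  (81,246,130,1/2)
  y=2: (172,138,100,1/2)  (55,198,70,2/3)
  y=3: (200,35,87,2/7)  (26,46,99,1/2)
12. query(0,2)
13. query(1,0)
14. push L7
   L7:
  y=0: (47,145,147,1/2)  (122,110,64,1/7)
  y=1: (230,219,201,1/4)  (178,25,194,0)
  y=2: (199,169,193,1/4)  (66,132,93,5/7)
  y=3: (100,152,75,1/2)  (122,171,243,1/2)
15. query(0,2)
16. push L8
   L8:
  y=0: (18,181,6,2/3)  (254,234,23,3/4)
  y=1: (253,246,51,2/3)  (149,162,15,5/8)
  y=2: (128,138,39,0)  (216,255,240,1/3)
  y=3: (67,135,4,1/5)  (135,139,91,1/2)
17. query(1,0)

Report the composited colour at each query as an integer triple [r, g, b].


at x=1,y=1 over L1,L2,L3,L4,L5:
L1 α=1/3: [172/3, 227/3, 148/3]
L2 α=3/4: [437/6, 343/6, 559/3]
L3 α=1/2: [1499/12, 1465/12, 386/3]
L4 α=1/2: [2483/24, 3013/24, 304/3]
L5 α=2/5: [5843/40, 4773/40, 492/5]
rounded: [146, 119, 98]

(0,3) stack=L1,L2,L3; from [0,0,0]:
after L1 α=1/3: [9, 2/3, 145/3]
after L2 α=6/7: [1269/7, 116/3, 3529/21]
after L3 α=5/6: [9319/42, 1513/9, 23269/126]
rounded: [222, 168, 185]

(0,0) stack=L1,L2,L3; from [0,0,0]:
L1 α=1/2: [1, 105/2, 25]
L2 α=2/5: [311/5, 1211/10, 231/5]
L3 α=3/4: [521/20, 6581/40, 243/10]
→ [26, 165, 24]

at x=0,y=2 over L1,L2,L3,L6:
L1 α=1/4: [35/2, 121/2, 95/4]
L2 α=3/7: [829/7, 347/7, 293/7]
L3 α=4/5: [857/35, 543/35, 1021/35]
L6 α=1/2: [6877/70, 5373/70, 4521/70]
→ [98, 77, 65]

(1,0) stack=L1,L2,L3,L6; from [0,0,0]:
after L1 α=4/5: [140, 264/5, 736/5]
after L2 α=0: [140, 264/5, 736/5]
after L3 α=1: [79, 43, 58]
after L6 α=1: [180, 30, 141]
= [180, 30, 141]

(0,2) stack=L1,L2,L3,L6,L7; from [0,0,0]:
after L1 α=1/4: [35/2, 121/2, 95/4]
after L2 α=3/7: [829/7, 347/7, 293/7]
after L3 α=4/5: [857/35, 543/35, 1021/35]
after L6 α=1/2: [6877/70, 5373/70, 4521/70]
after L7 α=1/4: [34561/280, 27949/280, 27073/280]
→ [123, 100, 97]

(1,0) stack=L1,L2,L3,L6,L7,L8; from [0,0,0]:
L1 α=4/5: [140, 264/5, 736/5]
L2 α=0: [140, 264/5, 736/5]
L3 α=1: [79, 43, 58]
L6 α=1: [180, 30, 141]
L7 α=1/7: [1202/7, 290/7, 130]
L8 α=3/4: [1634/7, 1301/7, 199/4]
→ [233, 186, 50]


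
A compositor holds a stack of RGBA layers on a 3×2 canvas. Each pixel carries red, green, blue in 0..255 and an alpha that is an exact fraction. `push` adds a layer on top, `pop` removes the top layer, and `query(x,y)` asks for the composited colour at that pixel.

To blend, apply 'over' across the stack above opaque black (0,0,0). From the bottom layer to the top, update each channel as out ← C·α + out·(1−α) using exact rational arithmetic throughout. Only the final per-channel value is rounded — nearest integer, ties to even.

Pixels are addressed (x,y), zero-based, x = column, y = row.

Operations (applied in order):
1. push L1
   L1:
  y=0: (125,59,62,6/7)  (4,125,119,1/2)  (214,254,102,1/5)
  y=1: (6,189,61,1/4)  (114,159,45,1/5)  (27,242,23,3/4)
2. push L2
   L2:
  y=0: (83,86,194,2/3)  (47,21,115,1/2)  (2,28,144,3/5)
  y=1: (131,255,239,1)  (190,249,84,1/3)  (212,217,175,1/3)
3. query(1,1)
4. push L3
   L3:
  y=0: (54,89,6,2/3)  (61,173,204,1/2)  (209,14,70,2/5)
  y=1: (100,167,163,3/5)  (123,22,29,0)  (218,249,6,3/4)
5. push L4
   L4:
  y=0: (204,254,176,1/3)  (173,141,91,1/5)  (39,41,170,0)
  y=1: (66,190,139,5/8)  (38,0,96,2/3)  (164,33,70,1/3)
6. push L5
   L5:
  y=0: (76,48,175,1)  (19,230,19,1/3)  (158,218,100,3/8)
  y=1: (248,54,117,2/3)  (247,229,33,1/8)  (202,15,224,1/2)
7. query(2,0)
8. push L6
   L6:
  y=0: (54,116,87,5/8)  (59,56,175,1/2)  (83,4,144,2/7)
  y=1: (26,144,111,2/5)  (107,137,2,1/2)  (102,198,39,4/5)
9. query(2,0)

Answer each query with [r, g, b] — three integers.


query (1,1) [L1,L2] — begin 0,0,0
L1 α=1/5: [114/5, 159/5, 9]
L2 α=1/3: [1178/15, 521/5, 34]
rounded: [79, 104, 34]

at x=2,y=0 over L1,L2,L3,L4,L5:
L1 α=1/5: [214/5, 254/5, 102/5]
L2 α=3/5: [458/25, 928/25, 2364/25]
L3 α=2/5: [11824/125, 3484/125, 10592/125]
L4 α=0: [11824/125, 3484/125, 10592/125]
L5 α=3/8: [11837/100, 9917/100, 4523/50]
= [118, 99, 90]

(2,0) stack=L1,L2,L3,L4,L5,L6; from [0,0,0]:
after L1 α=1/5: [214/5, 254/5, 102/5]
after L2 α=3/5: [458/25, 928/25, 2364/25]
after L3 α=2/5: [11824/125, 3484/125, 10592/125]
after L4 α=0: [11824/125, 3484/125, 10592/125]
after L5 α=3/8: [11837/100, 9917/100, 4523/50]
after L6 α=2/7: [15157/140, 10077/140, 7403/70]
rounded: [108, 72, 106]


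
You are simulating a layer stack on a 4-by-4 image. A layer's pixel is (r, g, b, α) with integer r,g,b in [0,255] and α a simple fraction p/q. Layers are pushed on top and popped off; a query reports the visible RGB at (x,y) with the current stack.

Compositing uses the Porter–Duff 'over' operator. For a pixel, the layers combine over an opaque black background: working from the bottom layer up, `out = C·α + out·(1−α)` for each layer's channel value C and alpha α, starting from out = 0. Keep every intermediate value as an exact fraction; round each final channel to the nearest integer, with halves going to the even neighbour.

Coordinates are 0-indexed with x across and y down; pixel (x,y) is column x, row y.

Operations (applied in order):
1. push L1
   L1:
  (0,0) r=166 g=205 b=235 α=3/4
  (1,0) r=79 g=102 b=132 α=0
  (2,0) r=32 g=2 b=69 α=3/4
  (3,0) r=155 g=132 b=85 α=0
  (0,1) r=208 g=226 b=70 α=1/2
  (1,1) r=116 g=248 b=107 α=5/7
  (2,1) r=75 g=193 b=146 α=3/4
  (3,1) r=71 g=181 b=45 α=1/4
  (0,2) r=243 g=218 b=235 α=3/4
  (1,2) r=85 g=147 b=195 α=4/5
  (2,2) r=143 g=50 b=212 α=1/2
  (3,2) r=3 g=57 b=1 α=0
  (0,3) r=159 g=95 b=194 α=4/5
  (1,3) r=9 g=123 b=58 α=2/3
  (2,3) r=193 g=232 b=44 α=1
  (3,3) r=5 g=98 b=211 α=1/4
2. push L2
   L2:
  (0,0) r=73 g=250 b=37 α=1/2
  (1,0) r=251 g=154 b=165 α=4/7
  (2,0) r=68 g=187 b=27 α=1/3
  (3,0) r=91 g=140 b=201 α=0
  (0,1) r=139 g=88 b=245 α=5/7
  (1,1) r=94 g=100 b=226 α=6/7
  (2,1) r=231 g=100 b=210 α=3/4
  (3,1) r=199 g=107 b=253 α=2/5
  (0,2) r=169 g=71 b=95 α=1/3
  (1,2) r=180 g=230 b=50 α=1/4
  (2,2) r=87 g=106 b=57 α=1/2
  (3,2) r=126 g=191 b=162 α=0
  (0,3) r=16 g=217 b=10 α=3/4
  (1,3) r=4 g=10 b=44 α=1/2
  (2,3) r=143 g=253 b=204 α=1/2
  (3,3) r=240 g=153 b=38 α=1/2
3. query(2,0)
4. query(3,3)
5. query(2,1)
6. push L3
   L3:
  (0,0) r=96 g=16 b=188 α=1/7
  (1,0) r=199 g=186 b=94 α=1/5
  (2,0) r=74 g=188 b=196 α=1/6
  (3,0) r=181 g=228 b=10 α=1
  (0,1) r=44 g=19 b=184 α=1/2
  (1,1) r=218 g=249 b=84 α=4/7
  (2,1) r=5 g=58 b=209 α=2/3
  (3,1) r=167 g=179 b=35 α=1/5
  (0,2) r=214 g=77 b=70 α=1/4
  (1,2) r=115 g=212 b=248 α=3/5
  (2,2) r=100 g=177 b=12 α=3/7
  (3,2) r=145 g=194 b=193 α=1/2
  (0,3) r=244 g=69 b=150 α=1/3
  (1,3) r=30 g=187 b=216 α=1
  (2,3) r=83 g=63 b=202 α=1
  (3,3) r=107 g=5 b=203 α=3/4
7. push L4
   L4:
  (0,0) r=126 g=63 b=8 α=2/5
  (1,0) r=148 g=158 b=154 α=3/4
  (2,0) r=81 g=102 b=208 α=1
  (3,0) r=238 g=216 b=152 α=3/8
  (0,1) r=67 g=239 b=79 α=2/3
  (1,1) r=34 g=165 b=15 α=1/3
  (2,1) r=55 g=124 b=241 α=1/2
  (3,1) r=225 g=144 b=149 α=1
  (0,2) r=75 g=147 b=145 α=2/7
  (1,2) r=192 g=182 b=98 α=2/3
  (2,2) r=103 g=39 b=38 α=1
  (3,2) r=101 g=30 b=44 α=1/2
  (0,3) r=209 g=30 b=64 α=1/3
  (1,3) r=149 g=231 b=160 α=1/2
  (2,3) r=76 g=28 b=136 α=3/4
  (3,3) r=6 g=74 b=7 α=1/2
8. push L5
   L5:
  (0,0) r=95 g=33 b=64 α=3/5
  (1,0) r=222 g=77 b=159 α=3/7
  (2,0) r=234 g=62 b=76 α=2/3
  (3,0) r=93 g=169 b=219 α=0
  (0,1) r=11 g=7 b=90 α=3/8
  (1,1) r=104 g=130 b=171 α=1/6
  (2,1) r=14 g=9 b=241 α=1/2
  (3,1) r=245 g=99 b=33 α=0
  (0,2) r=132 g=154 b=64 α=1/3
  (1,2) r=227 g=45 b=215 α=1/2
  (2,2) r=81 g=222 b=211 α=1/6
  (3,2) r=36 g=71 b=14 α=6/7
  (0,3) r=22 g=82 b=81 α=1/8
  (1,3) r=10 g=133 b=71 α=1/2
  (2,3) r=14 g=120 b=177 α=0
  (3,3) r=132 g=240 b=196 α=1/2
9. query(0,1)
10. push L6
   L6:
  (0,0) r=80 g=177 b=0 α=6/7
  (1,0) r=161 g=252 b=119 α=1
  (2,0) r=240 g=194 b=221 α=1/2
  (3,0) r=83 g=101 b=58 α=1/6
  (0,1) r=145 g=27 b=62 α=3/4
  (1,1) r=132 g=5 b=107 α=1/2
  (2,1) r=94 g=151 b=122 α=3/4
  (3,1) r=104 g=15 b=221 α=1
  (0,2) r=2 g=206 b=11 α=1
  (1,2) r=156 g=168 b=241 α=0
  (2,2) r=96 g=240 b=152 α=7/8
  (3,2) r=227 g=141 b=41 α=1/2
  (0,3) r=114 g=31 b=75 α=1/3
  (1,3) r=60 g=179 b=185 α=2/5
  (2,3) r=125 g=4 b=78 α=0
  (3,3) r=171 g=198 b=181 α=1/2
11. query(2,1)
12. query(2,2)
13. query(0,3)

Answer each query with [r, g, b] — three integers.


(2,0) stack=L1,L2; from [0,0,0]:
+L1 (α=3/4) → [24, 3/2, 207/4]
+L2 (α=1/3) → [116/3, 190/3, 87/2]
→ [39, 63, 44]

(3,3) stack=L1,L2; from [0,0,0]:
L1 α=1/4: [5/4, 49/2, 211/4]
L2 α=1/2: [965/8, 355/4, 363/8]
= [121, 89, 45]

at x=2,y=1 over L1,L2:
after L1 α=3/4: [225/4, 579/4, 219/2]
after L2 α=3/4: [2997/16, 1779/16, 1479/8]
= [187, 111, 185]

query (0,1) [L1,L2,L3,L4,L5] — begin 0,0,0
+L1 (α=1/2) → [104, 113, 35]
+L2 (α=5/7) → [129, 666/7, 185]
+L3 (α=1/2) → [173/2, 799/14, 369/2]
+L4 (α=2/3) → [147/2, 2497/14, 685/6]
+L5 (α=3/8) → [801/16, 12779/112, 5045/48]
rounded: [50, 114, 105]

query (2,1) [L1,L2,L3,L4,L5,L6] — begin 0,0,0
L1 α=3/4: [225/4, 579/4, 219/2]
L2 α=3/4: [2997/16, 1779/16, 1479/8]
L3 α=2/3: [3157/48, 3635/48, 4823/24]
L4 α=1/2: [5797/96, 9587/96, 10607/48]
L5 α=1/2: [7141/192, 10451/192, 22175/96]
L6 α=3/4: [61285/768, 97427/768, 57311/384]
= [80, 127, 149]

query (2,2) [L1,L2,L3,L4,L5,L6] — begin 0,0,0
+L1 (α=1/2) → [143/2, 25, 106]
+L2 (α=1/2) → [317/4, 131/2, 163/2]
+L3 (α=3/7) → [617/7, 793/7, 362/7]
+L4 (α=1) → [103, 39, 38]
+L5 (α=1/6) → [298/3, 139/2, 401/6]
+L6 (α=7/8) → [1157/12, 3499/16, 6785/48]
rounded: [96, 219, 141]

at x=0,y=3 over L1,L2,L3,L4,L5,L6:
+L1 (α=4/5) → [636/5, 76, 776/5]
+L2 (α=3/4) → [219/5, 727/4, 463/10]
+L3 (α=1/3) → [1658/15, 865/6, 1213/15]
+L4 (α=1/3) → [6451/45, 955/9, 3386/45]
+L5 (α=1/8) → [46147/360, 7423/72, 27347/360]
+L6 (α=1/3) → [66667/540, 8539/108, 40847/540]
→ [123, 79, 76]


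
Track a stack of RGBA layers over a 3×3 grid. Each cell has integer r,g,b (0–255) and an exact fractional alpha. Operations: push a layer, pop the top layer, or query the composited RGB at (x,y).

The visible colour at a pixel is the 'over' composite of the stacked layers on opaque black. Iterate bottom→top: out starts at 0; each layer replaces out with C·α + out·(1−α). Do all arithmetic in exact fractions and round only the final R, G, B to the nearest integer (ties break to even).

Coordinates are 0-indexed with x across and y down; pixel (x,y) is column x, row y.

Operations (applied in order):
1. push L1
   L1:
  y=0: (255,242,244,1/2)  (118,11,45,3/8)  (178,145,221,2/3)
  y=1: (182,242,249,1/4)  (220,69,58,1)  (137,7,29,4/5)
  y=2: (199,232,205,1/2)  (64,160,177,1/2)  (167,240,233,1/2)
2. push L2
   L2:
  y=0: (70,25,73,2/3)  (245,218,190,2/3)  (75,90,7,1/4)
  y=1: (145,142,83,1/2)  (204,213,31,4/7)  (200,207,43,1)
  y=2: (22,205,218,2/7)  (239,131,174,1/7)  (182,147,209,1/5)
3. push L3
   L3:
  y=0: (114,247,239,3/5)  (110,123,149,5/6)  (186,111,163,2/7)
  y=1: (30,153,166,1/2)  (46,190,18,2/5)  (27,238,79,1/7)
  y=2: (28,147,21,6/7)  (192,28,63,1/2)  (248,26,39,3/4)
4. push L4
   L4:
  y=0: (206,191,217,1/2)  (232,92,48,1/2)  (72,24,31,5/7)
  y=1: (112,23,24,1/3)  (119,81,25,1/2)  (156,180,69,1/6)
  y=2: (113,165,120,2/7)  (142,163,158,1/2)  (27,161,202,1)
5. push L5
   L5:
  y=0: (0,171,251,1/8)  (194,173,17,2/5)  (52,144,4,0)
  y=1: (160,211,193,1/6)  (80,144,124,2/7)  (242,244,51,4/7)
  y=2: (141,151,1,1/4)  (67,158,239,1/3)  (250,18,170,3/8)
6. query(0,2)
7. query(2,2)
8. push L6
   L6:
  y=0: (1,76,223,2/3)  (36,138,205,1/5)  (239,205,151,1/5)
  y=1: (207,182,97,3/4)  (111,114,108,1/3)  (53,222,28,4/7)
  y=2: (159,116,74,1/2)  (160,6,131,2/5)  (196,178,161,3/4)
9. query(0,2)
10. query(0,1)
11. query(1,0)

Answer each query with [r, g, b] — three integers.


query (0,2) [L1,L2,L3,L4,L5] — begin 0,0,0
+L1 (α=1/2) → [199/2, 116, 205/2]
+L2 (α=2/7) → [1083/14, 990/7, 271/2]
+L3 (α=6/7) → [3435/98, 7164/49, 523/14]
+L4 (α=2/7) → [39323/686, 51990/343, 5975/98]
+L5 (α=1/4) → [214695/2744, 207763/1372, 18023/392]
rounded: [78, 151, 46]

(2,2) stack=L1,L2,L3,L4,L5; from [0,0,0]:
L1 α=1/2: [167/2, 120, 233/2]
L2 α=1/5: [516/5, 627/5, 135]
L3 α=3/4: [1059/5, 1017/20, 63]
L4 α=1: [27, 161, 202]
L5 α=3/8: [885/8, 859/8, 190]
rounded: [111, 107, 190]

query (0,2) [L1,L2,L3,L4,L5,L6] — begin 0,0,0
L1 α=1/2: [199/2, 116, 205/2]
L2 α=2/7: [1083/14, 990/7, 271/2]
L3 α=6/7: [3435/98, 7164/49, 523/14]
L4 α=2/7: [39323/686, 51990/343, 5975/98]
L5 α=1/4: [214695/2744, 207763/1372, 18023/392]
L6 α=1/2: [650991/5488, 366915/2744, 47031/784]
rounded: [119, 134, 60]

at x=0,y=1 over L1,L2,L3,L4,L5,L6:
+L1 (α=1/4) → [91/2, 121/2, 249/4]
+L2 (α=1/2) → [381/4, 405/4, 581/8]
+L3 (α=1/2) → [501/8, 1017/8, 1909/16]
+L4 (α=1/3) → [949/12, 1109/12, 2101/24]
+L5 (α=1/6) → [6665/72, 8077/72, 15137/144]
+L6 (α=3/4) → [51377/288, 47389/288, 57041/576]
→ [178, 165, 99]

(1,0) stack=L1,L2,L3,L4,L5,L6; from [0,0,0]:
after L1 α=3/8: [177/4, 33/8, 135/8]
after L2 α=2/3: [2137/12, 3521/24, 3175/24]
after L3 α=5/6: [8737/72, 18281/144, 21055/144]
after L4 α=1/2: [25441/144, 31529/288, 27967/288]
after L5 α=2/5: [8813/48, 12949/96, 31231/480]
after L6 α=1/5: [1849/12, 16261/120, 55831/600]
= [154, 136, 93]


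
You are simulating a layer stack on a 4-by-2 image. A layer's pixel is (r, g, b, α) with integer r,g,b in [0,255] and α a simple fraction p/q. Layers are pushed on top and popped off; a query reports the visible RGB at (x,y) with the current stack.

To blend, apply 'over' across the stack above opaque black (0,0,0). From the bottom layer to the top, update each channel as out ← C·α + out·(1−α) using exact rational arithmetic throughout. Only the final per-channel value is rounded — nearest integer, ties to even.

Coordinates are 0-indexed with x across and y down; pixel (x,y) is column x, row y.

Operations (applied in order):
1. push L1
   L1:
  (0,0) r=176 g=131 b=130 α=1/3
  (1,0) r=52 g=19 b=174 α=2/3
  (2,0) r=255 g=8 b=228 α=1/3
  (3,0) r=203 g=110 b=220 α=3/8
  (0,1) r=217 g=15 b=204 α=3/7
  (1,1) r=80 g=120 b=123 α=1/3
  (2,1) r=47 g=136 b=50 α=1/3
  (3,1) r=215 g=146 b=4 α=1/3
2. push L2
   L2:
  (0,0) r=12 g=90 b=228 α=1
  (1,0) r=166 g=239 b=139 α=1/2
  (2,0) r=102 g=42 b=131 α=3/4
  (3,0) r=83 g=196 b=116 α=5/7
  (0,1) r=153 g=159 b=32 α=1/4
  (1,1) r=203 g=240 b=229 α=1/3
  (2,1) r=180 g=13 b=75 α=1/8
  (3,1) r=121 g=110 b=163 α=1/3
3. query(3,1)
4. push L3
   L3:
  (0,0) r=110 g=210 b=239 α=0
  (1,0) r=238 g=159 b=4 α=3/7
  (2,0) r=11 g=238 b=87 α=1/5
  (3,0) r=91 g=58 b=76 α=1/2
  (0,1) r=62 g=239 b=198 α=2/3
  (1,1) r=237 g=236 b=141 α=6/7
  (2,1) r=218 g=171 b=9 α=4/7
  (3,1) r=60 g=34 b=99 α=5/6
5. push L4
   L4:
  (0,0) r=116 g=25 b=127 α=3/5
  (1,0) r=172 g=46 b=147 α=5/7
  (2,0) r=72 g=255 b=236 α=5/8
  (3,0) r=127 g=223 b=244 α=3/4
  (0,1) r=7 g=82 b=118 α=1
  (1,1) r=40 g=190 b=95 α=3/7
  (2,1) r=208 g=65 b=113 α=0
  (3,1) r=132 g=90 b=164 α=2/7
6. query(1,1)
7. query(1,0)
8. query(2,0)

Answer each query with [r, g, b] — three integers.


at x=3,y=1 over L1,L2:
L1 α=1/3: [215/3, 146/3, 4/3]
L2 α=1/3: [793/9, 622/9, 497/9]
rounded: [88, 69, 55]

at x=1,y=1 over L1,L2,L3,L4:
L1 α=1/3: [80/3, 40, 41]
L2 α=1/3: [769/9, 320/3, 311/3]
L3 α=6/7: [13567/63, 4568/21, 407/3]
L4 α=3/7: [61828/441, 30242/147, 2483/21]
rounded: [140, 206, 118]

(1,0) stack=L1,L2,L3,L4; from [0,0,0]:
+L1 (α=2/3) → [104/3, 38/3, 116]
+L2 (α=1/2) → [301/3, 755/6, 255/2]
+L3 (α=3/7) → [478/3, 2941/21, 522/7]
+L4 (α=5/7) → [3536/21, 10712/147, 6189/49]
rounded: [168, 73, 126]

query (2,0) [L1,L2,L3,L4] — begin 0,0,0
+L1 (α=1/3) → [85, 8/3, 76]
+L2 (α=3/4) → [391/4, 193/6, 469/4]
+L3 (α=1/5) → [402/5, 220/3, 556/5]
+L4 (α=5/8) → [1503/20, 1495/8, 946/5]
= [75, 187, 189]
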